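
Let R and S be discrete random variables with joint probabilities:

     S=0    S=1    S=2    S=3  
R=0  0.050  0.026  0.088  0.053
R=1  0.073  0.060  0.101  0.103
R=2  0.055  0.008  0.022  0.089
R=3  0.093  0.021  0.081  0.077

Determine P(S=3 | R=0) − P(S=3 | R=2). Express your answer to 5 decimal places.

P(R=0) = 0.050 + 0.026 + 0.088 + 0.053 = 0.217; P(S=3 | R=0) = 0.053/0.217 = 0.244240.
P(R=2) = 0.055 + 0.008 + 0.022 + 0.089 = 0.174; P(S=3 | R=2) = 0.089/0.174 = 0.511494.
Difference = -0.26725.

-0.26725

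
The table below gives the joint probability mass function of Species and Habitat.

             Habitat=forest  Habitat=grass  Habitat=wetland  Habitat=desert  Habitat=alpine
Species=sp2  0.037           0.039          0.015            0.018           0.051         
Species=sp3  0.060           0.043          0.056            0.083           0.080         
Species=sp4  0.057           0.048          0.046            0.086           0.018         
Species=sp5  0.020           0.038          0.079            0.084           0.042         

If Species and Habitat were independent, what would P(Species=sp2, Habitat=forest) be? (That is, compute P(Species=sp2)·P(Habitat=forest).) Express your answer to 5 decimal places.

P(Species=sp2) = 0.037 + 0.039 + 0.015 + 0.018 + 0.051 = 0.160.
P(Habitat=forest) = 0.037 + 0.060 + 0.057 + 0.020 = 0.174.
Product: 0.160 × 0.174 = 0.02784.

0.02784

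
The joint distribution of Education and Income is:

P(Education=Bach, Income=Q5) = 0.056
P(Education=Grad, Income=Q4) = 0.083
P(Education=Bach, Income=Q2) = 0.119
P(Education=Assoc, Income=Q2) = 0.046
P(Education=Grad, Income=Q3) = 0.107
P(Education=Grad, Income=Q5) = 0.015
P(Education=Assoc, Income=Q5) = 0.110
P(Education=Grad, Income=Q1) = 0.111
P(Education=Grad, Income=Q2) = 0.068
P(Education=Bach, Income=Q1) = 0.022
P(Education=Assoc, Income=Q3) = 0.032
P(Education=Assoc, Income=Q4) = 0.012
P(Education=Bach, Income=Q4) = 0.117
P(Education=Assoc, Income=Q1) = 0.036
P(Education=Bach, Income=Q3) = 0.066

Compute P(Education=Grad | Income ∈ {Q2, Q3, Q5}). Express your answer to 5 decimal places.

0.30695

P(Income=Q2) = 0.046 + 0.119 + 0.068 = 0.233.
P(Income=Q3) = 0.032 + 0.066 + 0.107 = 0.205.
P(Income=Q5) = 0.110 + 0.056 + 0.015 = 0.181.
P(Income ∈ {Q2, Q3, Q5}) = 0.233 + 0.205 + 0.181 = 0.619; P(Education=Grad, Income ∈ {Q2, Q3, Q5}) = 0.068 + 0.107 + 0.015 = 0.190.
P(Education=Grad | Income ∈ {Q2, Q3, Q5}) = 0.190/0.619 = 0.30695.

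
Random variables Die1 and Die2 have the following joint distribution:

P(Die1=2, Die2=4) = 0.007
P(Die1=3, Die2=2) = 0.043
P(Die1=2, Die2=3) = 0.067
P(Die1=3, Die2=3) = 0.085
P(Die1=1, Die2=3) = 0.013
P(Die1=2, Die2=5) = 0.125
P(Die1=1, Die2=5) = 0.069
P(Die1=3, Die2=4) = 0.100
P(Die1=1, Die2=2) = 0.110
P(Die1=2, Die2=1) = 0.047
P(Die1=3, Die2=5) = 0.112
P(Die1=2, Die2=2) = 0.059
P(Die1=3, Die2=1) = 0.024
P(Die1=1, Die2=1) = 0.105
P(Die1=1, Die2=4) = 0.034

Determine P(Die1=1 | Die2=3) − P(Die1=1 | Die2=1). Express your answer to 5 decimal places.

P(Die2=3) = 0.013 + 0.067 + 0.085 = 0.165; P(Die1=1 | Die2=3) = 0.013/0.165 = 0.078788.
P(Die2=1) = 0.105 + 0.047 + 0.024 = 0.176; P(Die1=1 | Die2=1) = 0.105/0.176 = 0.596591.
Difference = -0.51780.

-0.51780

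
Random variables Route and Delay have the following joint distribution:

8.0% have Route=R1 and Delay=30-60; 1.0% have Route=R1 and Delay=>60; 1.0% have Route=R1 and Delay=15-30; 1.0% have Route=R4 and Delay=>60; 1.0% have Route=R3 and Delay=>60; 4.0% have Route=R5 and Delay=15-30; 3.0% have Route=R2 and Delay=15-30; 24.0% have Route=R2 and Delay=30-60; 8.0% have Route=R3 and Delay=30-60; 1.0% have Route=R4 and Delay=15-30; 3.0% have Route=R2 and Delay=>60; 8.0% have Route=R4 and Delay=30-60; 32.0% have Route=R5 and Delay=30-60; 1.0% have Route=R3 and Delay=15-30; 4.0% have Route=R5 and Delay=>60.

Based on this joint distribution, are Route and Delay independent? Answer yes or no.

yes

Every cell satisfies P(Route,Delay) = P(Route)·P(Delay). For instance P(Route=R4) = 0.100, P(Delay=30-60) = 0.800, and 0.100×0.800 = 0.080 matches the joint entry. So Route and Delay are independent.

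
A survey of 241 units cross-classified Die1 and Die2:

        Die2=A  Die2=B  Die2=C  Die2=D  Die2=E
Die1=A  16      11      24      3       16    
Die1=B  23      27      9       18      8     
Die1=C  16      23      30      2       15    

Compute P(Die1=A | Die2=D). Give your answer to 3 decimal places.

Total with Die2=D: 3 + 18 + 2 = 23.
P(Die1=A | Die2=D) = 3/23 = 0.130.

0.130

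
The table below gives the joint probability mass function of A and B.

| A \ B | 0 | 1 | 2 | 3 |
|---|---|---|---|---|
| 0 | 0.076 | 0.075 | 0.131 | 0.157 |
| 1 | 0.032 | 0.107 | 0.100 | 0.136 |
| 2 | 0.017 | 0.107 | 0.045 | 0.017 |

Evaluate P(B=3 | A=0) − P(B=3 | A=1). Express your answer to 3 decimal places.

-0.005

P(A=0) = 0.076 + 0.075 + 0.131 + 0.157 = 0.439; P(B=3 | A=0) = 0.157/0.439 = 0.3576.
P(A=1) = 0.032 + 0.107 + 0.100 + 0.136 = 0.375; P(B=3 | A=1) = 0.136/0.375 = 0.3627.
Difference = -0.005.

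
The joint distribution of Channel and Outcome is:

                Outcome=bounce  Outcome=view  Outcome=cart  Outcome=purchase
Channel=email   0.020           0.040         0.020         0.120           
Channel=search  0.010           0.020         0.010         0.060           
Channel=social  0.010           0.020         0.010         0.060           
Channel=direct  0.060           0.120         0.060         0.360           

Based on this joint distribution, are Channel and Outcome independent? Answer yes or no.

yes

Every cell satisfies P(Channel,Outcome) = P(Channel)·P(Outcome). For instance P(Channel=social) = 0.100, P(Outcome=purchase) = 0.600, and 0.100×0.600 = 0.060 matches the joint entry. So Channel and Outcome are independent.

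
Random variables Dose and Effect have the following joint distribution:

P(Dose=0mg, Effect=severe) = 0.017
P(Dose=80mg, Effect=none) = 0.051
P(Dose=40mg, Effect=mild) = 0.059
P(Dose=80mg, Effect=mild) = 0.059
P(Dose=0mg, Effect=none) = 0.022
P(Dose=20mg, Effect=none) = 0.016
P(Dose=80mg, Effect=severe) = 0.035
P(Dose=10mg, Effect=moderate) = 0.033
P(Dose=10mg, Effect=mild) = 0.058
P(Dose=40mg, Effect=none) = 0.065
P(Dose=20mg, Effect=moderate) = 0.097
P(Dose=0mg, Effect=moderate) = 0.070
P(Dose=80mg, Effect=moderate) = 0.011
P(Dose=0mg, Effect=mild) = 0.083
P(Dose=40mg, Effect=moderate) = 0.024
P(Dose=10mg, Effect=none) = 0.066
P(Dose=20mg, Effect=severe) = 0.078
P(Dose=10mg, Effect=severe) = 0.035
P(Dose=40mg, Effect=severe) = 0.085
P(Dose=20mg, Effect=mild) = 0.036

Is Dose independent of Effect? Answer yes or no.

no

P(Dose=20mg) = 0.227 and P(Effect=moderate) = 0.235, so their product is 0.05335, but P(Dose=20mg, Effect=moderate) = 0.097. Since these differ, Dose and Effect are not independent.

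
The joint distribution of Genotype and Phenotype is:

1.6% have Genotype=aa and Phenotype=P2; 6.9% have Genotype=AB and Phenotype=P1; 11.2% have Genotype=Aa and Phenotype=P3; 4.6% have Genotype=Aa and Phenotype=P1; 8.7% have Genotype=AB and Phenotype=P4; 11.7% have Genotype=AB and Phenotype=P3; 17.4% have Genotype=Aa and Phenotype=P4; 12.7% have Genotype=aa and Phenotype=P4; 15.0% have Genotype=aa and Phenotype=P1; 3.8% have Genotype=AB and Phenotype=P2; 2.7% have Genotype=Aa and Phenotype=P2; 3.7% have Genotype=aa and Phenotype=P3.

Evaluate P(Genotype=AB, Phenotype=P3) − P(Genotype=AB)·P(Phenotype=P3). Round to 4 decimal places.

P(Genotype=AB) = 0.069 + 0.038 + 0.117 + 0.087 = 0.311.
P(Phenotype=P3) = 0.112 + 0.037 + 0.117 = 0.266.
P(Genotype=AB, Phenotype=P3) − P(Genotype=AB)P(Phenotype=P3) = 0.117 − 0.311×0.266 = 0.0343.

0.0343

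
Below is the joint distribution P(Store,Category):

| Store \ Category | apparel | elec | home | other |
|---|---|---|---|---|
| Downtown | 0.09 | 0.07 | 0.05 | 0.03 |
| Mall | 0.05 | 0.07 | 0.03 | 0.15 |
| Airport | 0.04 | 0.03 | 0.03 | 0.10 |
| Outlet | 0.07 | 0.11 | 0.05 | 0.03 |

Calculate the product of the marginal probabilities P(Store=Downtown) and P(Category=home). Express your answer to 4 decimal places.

0.0384

P(Store=Downtown) = 0.09 + 0.07 + 0.05 + 0.03 = 0.24.
P(Category=home) = 0.05 + 0.03 + 0.03 + 0.05 = 0.16.
Product: 0.24 × 0.16 = 0.0384.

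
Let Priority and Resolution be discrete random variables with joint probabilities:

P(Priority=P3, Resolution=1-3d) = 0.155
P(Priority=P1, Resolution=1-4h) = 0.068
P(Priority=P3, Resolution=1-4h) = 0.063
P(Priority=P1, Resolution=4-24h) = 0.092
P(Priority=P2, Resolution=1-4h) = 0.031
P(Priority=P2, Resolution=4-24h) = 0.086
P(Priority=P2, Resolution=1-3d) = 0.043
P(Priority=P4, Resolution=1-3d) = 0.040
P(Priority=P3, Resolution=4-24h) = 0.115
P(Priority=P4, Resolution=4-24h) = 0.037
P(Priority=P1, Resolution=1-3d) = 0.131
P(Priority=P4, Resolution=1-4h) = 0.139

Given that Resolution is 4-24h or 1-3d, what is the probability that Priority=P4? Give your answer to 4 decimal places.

0.1102

P(Resolution=4-24h) = 0.092 + 0.086 + 0.115 + 0.037 = 0.330.
P(Resolution=1-3d) = 0.131 + 0.043 + 0.155 + 0.040 = 0.369.
P(Resolution ∈ {4-24h, 1-3d}) = 0.330 + 0.369 = 0.699; P(Priority=P4, Resolution ∈ {4-24h, 1-3d}) = 0.037 + 0.040 = 0.077.
P(Priority=P4 | Resolution ∈ {4-24h, 1-3d}) = 0.077/0.699 = 0.1102.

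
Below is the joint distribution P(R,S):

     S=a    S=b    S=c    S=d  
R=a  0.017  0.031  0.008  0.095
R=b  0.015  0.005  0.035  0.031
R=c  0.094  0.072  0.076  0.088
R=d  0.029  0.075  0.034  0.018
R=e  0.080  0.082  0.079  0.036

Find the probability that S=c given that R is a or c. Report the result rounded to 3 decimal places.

P(R=a) = 0.017 + 0.031 + 0.008 + 0.095 = 0.151.
P(R=c) = 0.094 + 0.072 + 0.076 + 0.088 = 0.330.
P(R ∈ {a, c}) = 0.151 + 0.330 = 0.481; P(S=c, R ∈ {a, c}) = 0.008 + 0.076 = 0.084.
P(S=c | R ∈ {a, c}) = 0.084/0.481 = 0.175.

0.175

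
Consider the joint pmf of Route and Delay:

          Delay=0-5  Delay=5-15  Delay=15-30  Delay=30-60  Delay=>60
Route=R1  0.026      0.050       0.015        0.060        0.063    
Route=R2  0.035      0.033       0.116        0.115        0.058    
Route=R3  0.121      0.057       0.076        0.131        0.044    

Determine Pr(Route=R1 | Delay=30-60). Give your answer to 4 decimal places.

P(Delay=30-60) = 0.060 + 0.115 + 0.131 = 0.306.
P(Route=R1 | Delay=30-60) = 0.060/0.306 = 0.1961.

0.1961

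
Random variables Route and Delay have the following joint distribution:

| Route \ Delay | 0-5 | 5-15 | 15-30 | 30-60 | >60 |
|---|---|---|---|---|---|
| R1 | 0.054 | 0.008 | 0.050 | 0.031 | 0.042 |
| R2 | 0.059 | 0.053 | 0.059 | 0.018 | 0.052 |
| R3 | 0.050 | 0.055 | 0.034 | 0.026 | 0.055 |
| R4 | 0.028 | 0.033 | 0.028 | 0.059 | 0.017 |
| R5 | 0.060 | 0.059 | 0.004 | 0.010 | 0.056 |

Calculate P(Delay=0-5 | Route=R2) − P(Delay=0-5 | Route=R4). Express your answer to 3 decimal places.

0.075

P(Route=R2) = 0.059 + 0.053 + 0.059 + 0.018 + 0.052 = 0.241; P(Delay=0-5 | Route=R2) = 0.059/0.241 = 0.2448.
P(Route=R4) = 0.028 + 0.033 + 0.028 + 0.059 + 0.017 = 0.165; P(Delay=0-5 | Route=R4) = 0.028/0.165 = 0.1697.
Difference = 0.075.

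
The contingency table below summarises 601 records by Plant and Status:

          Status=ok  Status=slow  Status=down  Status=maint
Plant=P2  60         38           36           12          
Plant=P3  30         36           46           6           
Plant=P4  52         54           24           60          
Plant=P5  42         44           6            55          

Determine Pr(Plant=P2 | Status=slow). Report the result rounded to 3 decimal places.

0.221

Total with Status=slow: 38 + 36 + 54 + 44 = 172.
P(Plant=P2 | Status=slow) = 38/172 = 0.221.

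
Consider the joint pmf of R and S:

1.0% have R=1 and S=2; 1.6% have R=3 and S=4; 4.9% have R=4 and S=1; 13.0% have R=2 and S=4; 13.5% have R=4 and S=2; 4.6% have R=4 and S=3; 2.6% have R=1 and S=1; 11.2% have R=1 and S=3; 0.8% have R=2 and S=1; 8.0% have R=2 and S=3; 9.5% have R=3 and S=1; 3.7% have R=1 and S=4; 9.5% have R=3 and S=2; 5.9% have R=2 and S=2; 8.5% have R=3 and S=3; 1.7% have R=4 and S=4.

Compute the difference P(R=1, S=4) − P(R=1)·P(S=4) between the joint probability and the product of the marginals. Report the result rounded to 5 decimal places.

0.00000

P(R=1) = 0.026 + 0.010 + 0.112 + 0.037 = 0.185.
P(S=4) = 0.037 + 0.130 + 0.016 + 0.017 = 0.200.
P(R=1, S=4) − P(R=1)P(S=4) = 0.037 − 0.185×0.200 = 0.00000.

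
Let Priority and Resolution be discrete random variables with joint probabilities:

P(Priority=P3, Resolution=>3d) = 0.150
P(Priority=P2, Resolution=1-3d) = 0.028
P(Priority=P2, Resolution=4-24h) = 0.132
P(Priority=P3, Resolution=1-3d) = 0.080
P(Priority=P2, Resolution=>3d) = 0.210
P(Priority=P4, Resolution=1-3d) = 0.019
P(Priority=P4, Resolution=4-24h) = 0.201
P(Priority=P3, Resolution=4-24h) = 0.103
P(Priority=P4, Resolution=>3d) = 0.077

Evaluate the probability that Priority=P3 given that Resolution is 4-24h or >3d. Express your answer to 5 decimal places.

P(Resolution=4-24h) = 0.132 + 0.103 + 0.201 = 0.436.
P(Resolution=>3d) = 0.210 + 0.150 + 0.077 = 0.437.
P(Resolution ∈ {4-24h, >3d}) = 0.436 + 0.437 = 0.873; P(Priority=P3, Resolution ∈ {4-24h, >3d}) = 0.103 + 0.150 = 0.253.
P(Priority=P3 | Resolution ∈ {4-24h, >3d}) = 0.253/0.873 = 0.28981.

0.28981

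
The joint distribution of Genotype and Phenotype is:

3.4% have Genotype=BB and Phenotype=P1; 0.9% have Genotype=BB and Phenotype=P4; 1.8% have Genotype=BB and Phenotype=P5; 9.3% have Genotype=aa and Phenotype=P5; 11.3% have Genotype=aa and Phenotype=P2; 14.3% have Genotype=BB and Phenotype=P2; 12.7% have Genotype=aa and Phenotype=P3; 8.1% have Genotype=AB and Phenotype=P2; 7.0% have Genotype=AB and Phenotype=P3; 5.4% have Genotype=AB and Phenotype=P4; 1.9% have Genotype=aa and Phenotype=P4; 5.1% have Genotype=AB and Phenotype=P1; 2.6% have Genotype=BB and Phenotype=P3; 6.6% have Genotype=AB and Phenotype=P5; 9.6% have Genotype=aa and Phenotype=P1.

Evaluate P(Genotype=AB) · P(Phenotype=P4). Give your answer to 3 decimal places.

0.026

P(Genotype=AB) = 0.051 + 0.081 + 0.070 + 0.054 + 0.066 = 0.322.
P(Phenotype=P4) = 0.019 + 0.054 + 0.009 = 0.082.
Product: 0.322 × 0.082 = 0.026.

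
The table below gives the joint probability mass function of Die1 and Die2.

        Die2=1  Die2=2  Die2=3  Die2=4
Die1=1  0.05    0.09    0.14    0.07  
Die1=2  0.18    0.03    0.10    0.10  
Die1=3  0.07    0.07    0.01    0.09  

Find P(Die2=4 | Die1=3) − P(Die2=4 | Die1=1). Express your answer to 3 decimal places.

P(Die1=3) = 0.07 + 0.07 + 0.01 + 0.09 = 0.24; P(Die2=4 | Die1=3) = 0.09/0.24 = 0.3750.
P(Die1=1) = 0.05 + 0.09 + 0.14 + 0.07 = 0.35; P(Die2=4 | Die1=1) = 0.07/0.35 = 0.2000.
Difference = 0.175.

0.175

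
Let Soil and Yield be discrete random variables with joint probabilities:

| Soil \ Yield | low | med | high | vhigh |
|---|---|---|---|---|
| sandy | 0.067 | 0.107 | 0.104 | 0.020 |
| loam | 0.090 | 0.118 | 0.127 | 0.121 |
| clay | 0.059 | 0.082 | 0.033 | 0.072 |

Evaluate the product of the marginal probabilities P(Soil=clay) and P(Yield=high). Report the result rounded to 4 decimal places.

0.0649

P(Soil=clay) = 0.059 + 0.082 + 0.033 + 0.072 = 0.246.
P(Yield=high) = 0.104 + 0.127 + 0.033 = 0.264.
Product: 0.246 × 0.264 = 0.0649.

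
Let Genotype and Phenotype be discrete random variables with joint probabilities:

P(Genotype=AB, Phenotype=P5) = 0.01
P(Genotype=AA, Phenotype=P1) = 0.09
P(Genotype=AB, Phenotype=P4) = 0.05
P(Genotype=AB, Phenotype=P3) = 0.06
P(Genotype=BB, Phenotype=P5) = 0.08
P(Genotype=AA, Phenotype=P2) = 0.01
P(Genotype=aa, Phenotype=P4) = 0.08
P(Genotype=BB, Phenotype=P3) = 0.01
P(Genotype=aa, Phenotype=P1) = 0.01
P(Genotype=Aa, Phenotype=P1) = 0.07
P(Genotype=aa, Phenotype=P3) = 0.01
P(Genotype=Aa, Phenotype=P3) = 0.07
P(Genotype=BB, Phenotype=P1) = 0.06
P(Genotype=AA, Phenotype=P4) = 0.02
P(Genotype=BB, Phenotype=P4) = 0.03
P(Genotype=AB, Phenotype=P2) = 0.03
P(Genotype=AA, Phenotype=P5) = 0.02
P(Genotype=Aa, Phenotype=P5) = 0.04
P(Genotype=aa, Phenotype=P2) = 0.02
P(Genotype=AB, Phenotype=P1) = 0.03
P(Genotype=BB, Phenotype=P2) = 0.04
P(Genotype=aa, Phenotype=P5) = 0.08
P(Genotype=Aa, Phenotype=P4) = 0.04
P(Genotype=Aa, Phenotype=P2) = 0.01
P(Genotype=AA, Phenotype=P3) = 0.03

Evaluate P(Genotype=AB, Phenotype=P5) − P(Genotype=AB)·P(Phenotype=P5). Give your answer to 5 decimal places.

P(Genotype=AB) = 0.03 + 0.03 + 0.06 + 0.05 + 0.01 = 0.18.
P(Phenotype=P5) = 0.02 + 0.04 + 0.08 + 0.01 + 0.08 = 0.23.
P(Genotype=AB, Phenotype=P5) − P(Genotype=AB)P(Phenotype=P5) = 0.01 − 0.18×0.23 = -0.03140.

-0.03140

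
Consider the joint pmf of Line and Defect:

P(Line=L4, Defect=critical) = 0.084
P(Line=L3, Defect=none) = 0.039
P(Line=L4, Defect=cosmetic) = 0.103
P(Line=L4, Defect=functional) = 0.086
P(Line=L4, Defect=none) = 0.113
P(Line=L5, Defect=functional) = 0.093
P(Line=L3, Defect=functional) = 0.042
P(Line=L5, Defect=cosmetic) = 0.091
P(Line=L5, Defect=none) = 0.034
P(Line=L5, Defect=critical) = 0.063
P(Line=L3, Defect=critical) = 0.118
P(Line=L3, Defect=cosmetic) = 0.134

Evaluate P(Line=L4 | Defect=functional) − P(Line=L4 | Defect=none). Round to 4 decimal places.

-0.2184

P(Defect=functional) = 0.042 + 0.086 + 0.093 = 0.221; P(Line=L4 | Defect=functional) = 0.086/0.221 = 0.38914.
P(Defect=none) = 0.039 + 0.113 + 0.034 = 0.186; P(Line=L4 | Defect=none) = 0.113/0.186 = 0.60753.
Difference = -0.2184.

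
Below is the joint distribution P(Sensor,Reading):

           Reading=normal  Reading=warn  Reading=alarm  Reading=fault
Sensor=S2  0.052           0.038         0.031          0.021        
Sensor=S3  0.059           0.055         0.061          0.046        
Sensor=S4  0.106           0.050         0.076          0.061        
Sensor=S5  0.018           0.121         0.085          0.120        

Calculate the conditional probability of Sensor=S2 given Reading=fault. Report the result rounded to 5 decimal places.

0.08468

P(Reading=fault) = 0.021 + 0.046 + 0.061 + 0.120 = 0.248.
P(Sensor=S2 | Reading=fault) = 0.021/0.248 = 0.08468.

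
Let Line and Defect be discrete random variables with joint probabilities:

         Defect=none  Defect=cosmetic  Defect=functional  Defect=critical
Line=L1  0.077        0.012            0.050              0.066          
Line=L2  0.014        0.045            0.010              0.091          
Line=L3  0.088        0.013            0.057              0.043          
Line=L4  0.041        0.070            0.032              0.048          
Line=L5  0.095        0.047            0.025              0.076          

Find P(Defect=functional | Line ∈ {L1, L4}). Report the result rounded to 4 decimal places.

0.2071

P(Line=L1) = 0.077 + 0.012 + 0.050 + 0.066 = 0.205.
P(Line=L4) = 0.041 + 0.070 + 0.032 + 0.048 = 0.191.
P(Line ∈ {L1, L4}) = 0.205 + 0.191 = 0.396; P(Defect=functional, Line ∈ {L1, L4}) = 0.050 + 0.032 = 0.082.
P(Defect=functional | Line ∈ {L1, L4}) = 0.082/0.396 = 0.2071.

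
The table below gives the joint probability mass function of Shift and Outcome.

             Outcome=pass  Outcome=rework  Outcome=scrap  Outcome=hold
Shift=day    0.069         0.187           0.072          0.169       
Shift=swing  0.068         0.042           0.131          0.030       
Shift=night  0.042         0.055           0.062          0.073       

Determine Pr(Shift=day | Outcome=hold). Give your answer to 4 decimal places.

0.6213

P(Outcome=hold) = 0.169 + 0.030 + 0.073 = 0.272.
P(Shift=day | Outcome=hold) = 0.169/0.272 = 0.6213.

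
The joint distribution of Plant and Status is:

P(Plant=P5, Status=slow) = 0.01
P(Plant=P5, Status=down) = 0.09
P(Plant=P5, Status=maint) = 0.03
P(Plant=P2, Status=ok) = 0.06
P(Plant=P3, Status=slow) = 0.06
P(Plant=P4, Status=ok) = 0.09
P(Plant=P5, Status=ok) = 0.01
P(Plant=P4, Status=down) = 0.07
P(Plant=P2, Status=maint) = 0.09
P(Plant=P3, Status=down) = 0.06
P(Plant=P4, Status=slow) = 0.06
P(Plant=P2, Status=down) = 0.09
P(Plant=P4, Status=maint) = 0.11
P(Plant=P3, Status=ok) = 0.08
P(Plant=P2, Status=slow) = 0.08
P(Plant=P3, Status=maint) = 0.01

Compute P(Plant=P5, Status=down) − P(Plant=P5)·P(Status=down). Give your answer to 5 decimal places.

P(Plant=P5) = 0.01 + 0.01 + 0.09 + 0.03 = 0.14.
P(Status=down) = 0.09 + 0.06 + 0.07 + 0.09 = 0.31.
P(Plant=P5, Status=down) − P(Plant=P5)P(Status=down) = 0.09 − 0.14×0.31 = 0.04660.

0.04660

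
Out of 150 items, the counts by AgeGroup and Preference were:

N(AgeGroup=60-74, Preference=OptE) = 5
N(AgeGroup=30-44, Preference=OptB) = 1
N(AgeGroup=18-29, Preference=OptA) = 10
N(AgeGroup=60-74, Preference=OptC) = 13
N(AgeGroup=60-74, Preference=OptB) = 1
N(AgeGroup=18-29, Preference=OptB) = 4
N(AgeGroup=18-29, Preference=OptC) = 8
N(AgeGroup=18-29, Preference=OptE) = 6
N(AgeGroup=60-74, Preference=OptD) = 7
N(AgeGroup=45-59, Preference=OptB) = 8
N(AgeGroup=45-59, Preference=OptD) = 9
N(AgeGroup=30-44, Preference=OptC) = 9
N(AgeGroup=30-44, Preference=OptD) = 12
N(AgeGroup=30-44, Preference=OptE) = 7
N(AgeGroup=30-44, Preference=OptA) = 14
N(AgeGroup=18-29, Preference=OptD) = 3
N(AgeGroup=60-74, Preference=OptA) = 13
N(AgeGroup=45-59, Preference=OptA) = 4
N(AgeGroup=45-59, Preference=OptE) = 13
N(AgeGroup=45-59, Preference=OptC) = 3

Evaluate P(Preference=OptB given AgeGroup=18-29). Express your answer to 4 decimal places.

Total with AgeGroup=18-29: 10 + 4 + 8 + 3 + 6 = 31.
P(Preference=OptB | AgeGroup=18-29) = 4/31 = 0.1290.

0.1290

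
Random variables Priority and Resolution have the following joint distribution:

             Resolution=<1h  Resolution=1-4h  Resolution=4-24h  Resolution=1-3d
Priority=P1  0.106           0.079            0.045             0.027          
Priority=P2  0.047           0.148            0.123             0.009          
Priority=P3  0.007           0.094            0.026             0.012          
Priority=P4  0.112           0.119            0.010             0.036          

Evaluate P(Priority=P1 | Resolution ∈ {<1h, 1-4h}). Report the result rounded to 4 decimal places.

P(Resolution=<1h) = 0.106 + 0.047 + 0.007 + 0.112 = 0.272.
P(Resolution=1-4h) = 0.079 + 0.148 + 0.094 + 0.119 = 0.440.
P(Resolution ∈ {<1h, 1-4h}) = 0.272 + 0.440 = 0.712; P(Priority=P1, Resolution ∈ {<1h, 1-4h}) = 0.106 + 0.079 = 0.185.
P(Priority=P1 | Resolution ∈ {<1h, 1-4h}) = 0.185/0.712 = 0.2598.

0.2598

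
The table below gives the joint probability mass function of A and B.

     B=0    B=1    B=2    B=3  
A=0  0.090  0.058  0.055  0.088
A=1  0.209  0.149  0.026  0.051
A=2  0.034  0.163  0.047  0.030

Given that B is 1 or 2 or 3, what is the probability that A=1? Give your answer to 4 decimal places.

0.3388

P(B=1) = 0.058 + 0.149 + 0.163 = 0.370.
P(B=2) = 0.055 + 0.026 + 0.047 = 0.128.
P(B=3) = 0.088 + 0.051 + 0.030 = 0.169.
P(B ∈ {1, 2, 3}) = 0.370 + 0.128 + 0.169 = 0.667; P(A=1, B ∈ {1, 2, 3}) = 0.149 + 0.026 + 0.051 = 0.226.
P(A=1 | B ∈ {1, 2, 3}) = 0.226/0.667 = 0.3388.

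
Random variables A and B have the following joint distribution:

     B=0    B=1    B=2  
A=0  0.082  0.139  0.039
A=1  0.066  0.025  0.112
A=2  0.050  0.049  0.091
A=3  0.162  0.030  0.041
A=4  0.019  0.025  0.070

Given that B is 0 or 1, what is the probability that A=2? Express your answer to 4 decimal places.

P(B=0) = 0.082 + 0.066 + 0.050 + 0.162 + 0.019 = 0.379.
P(B=1) = 0.139 + 0.025 + 0.049 + 0.030 + 0.025 = 0.268.
P(B ∈ {0, 1}) = 0.379 + 0.268 = 0.647; P(A=2, B ∈ {0, 1}) = 0.050 + 0.049 = 0.099.
P(A=2 | B ∈ {0, 1}) = 0.099/0.647 = 0.1530.

0.1530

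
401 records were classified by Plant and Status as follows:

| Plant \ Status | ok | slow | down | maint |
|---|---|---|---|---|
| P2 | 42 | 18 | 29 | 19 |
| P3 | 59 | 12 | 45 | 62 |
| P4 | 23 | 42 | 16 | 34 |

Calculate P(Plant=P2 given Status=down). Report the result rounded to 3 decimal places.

0.322

Total with Status=down: 29 + 45 + 16 = 90.
P(Plant=P2 | Status=down) = 29/90 = 0.322.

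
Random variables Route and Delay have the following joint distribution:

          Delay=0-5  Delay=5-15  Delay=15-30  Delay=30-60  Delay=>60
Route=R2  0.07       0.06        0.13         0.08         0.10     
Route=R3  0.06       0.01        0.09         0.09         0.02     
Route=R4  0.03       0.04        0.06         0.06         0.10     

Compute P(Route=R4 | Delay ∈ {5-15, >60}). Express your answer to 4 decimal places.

P(Delay=5-15) = 0.06 + 0.01 + 0.04 = 0.11.
P(Delay=>60) = 0.10 + 0.02 + 0.10 = 0.22.
P(Delay ∈ {5-15, >60}) = 0.11 + 0.22 = 0.33; P(Route=R4, Delay ∈ {5-15, >60}) = 0.04 + 0.10 = 0.14.
P(Route=R4 | Delay ∈ {5-15, >60}) = 0.14/0.33 = 0.4242.

0.4242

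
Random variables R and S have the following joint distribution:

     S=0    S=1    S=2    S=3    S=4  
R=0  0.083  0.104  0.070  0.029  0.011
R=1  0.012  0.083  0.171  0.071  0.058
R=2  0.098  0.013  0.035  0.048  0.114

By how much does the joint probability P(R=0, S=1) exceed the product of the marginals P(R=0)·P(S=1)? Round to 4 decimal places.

P(R=0) = 0.083 + 0.104 + 0.070 + 0.029 + 0.011 = 0.297.
P(S=1) = 0.104 + 0.083 + 0.013 = 0.200.
P(R=0, S=1) − P(R=0)P(S=1) = 0.104 − 0.297×0.200 = 0.0446.

0.0446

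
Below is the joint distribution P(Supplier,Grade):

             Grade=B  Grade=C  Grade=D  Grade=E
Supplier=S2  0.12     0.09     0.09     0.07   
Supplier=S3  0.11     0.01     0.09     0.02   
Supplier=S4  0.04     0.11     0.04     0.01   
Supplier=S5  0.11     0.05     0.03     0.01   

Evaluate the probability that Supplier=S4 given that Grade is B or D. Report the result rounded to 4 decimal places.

P(Grade=B) = 0.12 + 0.11 + 0.04 + 0.11 = 0.38.
P(Grade=D) = 0.09 + 0.09 + 0.04 + 0.03 = 0.25.
P(Grade ∈ {B, D}) = 0.38 + 0.25 = 0.63; P(Supplier=S4, Grade ∈ {B, D}) = 0.04 + 0.04 = 0.08.
P(Supplier=S4 | Grade ∈ {B, D}) = 0.08/0.63 = 0.1270.

0.1270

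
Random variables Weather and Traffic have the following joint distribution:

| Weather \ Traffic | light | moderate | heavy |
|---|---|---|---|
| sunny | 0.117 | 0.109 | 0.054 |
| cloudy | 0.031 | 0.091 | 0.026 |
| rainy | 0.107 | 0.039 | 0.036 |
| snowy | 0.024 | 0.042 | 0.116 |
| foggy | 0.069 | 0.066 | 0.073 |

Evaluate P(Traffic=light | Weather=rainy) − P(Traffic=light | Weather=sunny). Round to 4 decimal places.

P(Weather=rainy) = 0.107 + 0.039 + 0.036 = 0.182; P(Traffic=light | Weather=rainy) = 0.107/0.182 = 0.58791.
P(Weather=sunny) = 0.117 + 0.109 + 0.054 = 0.280; P(Traffic=light | Weather=sunny) = 0.117/0.280 = 0.41786.
Difference = 0.1701.

0.1701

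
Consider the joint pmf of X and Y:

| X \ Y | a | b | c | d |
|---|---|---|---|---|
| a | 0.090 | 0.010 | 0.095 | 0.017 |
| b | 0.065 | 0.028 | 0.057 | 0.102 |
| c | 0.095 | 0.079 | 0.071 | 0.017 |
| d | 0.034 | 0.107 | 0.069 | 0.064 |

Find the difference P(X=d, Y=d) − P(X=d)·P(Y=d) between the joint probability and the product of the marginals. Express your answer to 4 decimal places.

P(X=d) = 0.034 + 0.107 + 0.069 + 0.064 = 0.274.
P(Y=d) = 0.017 + 0.102 + 0.017 + 0.064 = 0.200.
P(X=d, Y=d) − P(X=d)P(Y=d) = 0.064 − 0.274×0.200 = 0.0092.

0.0092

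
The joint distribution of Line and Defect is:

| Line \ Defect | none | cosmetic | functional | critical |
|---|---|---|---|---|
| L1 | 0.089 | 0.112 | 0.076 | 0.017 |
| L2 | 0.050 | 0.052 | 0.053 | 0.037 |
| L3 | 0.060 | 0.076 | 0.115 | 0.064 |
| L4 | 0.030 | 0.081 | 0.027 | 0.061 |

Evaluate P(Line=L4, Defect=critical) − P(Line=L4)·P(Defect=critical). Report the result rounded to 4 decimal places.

P(Line=L4) = 0.030 + 0.081 + 0.027 + 0.061 = 0.199.
P(Defect=critical) = 0.017 + 0.037 + 0.064 + 0.061 = 0.179.
P(Line=L4, Defect=critical) − P(Line=L4)P(Defect=critical) = 0.061 − 0.199×0.179 = 0.0254.

0.0254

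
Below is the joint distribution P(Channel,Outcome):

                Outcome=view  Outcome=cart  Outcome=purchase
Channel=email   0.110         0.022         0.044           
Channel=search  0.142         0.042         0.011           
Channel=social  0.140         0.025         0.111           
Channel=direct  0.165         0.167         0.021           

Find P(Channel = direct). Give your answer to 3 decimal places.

0.353

P(Channel=direct) = 0.165 + 0.167 + 0.021 = 0.353.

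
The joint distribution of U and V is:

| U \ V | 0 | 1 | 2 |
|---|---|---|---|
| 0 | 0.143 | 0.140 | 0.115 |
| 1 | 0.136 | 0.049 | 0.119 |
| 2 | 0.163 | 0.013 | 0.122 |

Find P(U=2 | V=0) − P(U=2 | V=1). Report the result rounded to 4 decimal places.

P(V=0) = 0.143 + 0.136 + 0.163 = 0.442; P(U=2 | V=0) = 0.163/0.442 = 0.36878.
P(V=1) = 0.140 + 0.049 + 0.013 = 0.202; P(U=2 | V=1) = 0.013/0.202 = 0.06436.
Difference = 0.3044.

0.3044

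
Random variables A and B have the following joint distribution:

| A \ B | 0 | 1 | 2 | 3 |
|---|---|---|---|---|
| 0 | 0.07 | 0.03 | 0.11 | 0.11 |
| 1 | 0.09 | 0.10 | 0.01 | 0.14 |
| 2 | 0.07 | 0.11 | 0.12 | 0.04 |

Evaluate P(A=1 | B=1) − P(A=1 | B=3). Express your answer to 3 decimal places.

P(B=1) = 0.03 + 0.10 + 0.11 = 0.24; P(A=1 | B=1) = 0.10/0.24 = 0.4167.
P(B=3) = 0.11 + 0.14 + 0.04 = 0.29; P(A=1 | B=3) = 0.14/0.29 = 0.4828.
Difference = -0.066.

-0.066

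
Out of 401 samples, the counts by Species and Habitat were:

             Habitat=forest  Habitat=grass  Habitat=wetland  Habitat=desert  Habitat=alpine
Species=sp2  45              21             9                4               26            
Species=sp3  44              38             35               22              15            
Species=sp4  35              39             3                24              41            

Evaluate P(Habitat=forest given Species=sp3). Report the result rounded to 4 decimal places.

0.2857

Total with Species=sp3: 44 + 38 + 35 + 22 + 15 = 154.
P(Habitat=forest | Species=sp3) = 44/154 = 0.2857.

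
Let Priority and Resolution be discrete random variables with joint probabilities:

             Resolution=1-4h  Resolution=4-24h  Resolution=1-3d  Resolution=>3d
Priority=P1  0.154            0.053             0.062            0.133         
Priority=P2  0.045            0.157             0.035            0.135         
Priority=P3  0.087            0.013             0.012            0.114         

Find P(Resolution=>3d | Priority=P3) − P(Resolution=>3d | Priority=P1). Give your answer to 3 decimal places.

0.174

P(Priority=P3) = 0.087 + 0.013 + 0.012 + 0.114 = 0.226; P(Resolution=>3d | Priority=P3) = 0.114/0.226 = 0.5044.
P(Priority=P1) = 0.154 + 0.053 + 0.062 + 0.133 = 0.402; P(Resolution=>3d | Priority=P1) = 0.133/0.402 = 0.3308.
Difference = 0.174.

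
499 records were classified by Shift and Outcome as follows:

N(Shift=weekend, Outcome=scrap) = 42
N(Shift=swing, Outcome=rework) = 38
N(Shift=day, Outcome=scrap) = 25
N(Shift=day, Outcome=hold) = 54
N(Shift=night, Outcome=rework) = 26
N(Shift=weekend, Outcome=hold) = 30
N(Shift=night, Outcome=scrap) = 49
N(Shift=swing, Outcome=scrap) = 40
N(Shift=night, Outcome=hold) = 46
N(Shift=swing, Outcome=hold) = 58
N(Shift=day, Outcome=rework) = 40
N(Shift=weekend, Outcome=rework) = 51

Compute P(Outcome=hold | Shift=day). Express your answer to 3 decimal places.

Total with Shift=day: 40 + 25 + 54 = 119.
P(Outcome=hold | Shift=day) = 54/119 = 0.454.

0.454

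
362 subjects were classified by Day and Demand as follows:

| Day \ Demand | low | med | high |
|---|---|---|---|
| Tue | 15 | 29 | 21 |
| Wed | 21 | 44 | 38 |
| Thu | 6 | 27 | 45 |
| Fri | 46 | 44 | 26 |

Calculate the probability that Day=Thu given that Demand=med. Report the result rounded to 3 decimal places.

Total with Demand=med: 29 + 44 + 27 + 44 = 144.
P(Day=Thu | Demand=med) = 27/144 = 0.188.

0.188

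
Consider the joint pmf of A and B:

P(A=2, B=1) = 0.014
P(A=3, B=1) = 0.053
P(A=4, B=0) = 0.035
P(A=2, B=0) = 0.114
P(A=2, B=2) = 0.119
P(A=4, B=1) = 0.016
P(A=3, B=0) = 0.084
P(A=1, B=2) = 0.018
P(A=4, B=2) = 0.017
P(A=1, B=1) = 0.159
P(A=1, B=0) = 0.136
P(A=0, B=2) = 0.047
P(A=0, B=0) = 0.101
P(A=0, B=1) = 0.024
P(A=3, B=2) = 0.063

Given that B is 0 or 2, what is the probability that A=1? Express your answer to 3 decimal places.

0.210

P(B=0) = 0.101 + 0.136 + 0.114 + 0.084 + 0.035 = 0.470.
P(B=2) = 0.047 + 0.018 + 0.119 + 0.063 + 0.017 = 0.264.
P(B ∈ {0, 2}) = 0.470 + 0.264 = 0.734; P(A=1, B ∈ {0, 2}) = 0.136 + 0.018 = 0.154.
P(A=1 | B ∈ {0, 2}) = 0.154/0.734 = 0.210.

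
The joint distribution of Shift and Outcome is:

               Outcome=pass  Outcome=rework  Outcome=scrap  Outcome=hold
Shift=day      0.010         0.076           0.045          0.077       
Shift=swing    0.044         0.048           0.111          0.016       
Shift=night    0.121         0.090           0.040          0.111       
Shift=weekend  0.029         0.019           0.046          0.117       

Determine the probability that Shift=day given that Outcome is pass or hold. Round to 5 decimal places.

P(Outcome=pass) = 0.010 + 0.044 + 0.121 + 0.029 = 0.204.
P(Outcome=hold) = 0.077 + 0.016 + 0.111 + 0.117 = 0.321.
P(Outcome ∈ {pass, hold}) = 0.204 + 0.321 = 0.525; P(Shift=day, Outcome ∈ {pass, hold}) = 0.010 + 0.077 = 0.087.
P(Shift=day | Outcome ∈ {pass, hold}) = 0.087/0.525 = 0.16571.

0.16571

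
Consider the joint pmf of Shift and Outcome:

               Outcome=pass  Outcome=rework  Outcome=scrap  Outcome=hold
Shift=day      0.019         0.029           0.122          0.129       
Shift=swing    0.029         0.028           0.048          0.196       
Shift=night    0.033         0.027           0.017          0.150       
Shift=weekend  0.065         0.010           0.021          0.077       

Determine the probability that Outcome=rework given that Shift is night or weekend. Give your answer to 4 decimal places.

P(Shift=night) = 0.033 + 0.027 + 0.017 + 0.150 = 0.227.
P(Shift=weekend) = 0.065 + 0.010 + 0.021 + 0.077 = 0.173.
P(Shift ∈ {night, weekend}) = 0.227 + 0.173 = 0.400; P(Outcome=rework, Shift ∈ {night, weekend}) = 0.027 + 0.010 = 0.037.
P(Outcome=rework | Shift ∈ {night, weekend}) = 0.037/0.400 = 0.0925.

0.0925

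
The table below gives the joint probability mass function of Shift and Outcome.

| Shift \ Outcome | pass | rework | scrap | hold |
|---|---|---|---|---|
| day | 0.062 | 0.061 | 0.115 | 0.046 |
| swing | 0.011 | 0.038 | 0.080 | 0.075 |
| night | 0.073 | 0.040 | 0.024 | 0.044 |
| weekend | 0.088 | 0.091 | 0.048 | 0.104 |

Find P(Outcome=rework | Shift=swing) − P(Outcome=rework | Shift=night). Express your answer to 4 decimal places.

P(Shift=swing) = 0.011 + 0.038 + 0.080 + 0.075 = 0.204; P(Outcome=rework | Shift=swing) = 0.038/0.204 = 0.18627.
P(Shift=night) = 0.073 + 0.040 + 0.024 + 0.044 = 0.181; P(Outcome=rework | Shift=night) = 0.040/0.181 = 0.22099.
Difference = -0.0347.

-0.0347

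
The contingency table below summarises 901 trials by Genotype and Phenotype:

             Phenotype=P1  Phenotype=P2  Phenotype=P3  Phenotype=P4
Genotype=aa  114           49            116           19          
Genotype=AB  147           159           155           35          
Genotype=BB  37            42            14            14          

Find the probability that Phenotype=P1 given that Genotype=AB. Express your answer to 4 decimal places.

Total with Genotype=AB: 147 + 159 + 155 + 35 = 496.
P(Phenotype=P1 | Genotype=AB) = 147/496 = 0.2964.

0.2964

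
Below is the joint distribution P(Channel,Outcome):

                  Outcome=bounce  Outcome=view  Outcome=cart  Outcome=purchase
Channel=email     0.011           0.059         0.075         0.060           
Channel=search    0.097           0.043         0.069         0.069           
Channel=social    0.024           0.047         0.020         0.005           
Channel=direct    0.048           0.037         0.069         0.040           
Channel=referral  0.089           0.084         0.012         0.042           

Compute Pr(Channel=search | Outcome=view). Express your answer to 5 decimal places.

P(Outcome=view) = 0.059 + 0.043 + 0.047 + 0.037 + 0.084 = 0.270.
P(Channel=search | Outcome=view) = 0.043/0.270 = 0.15926.

0.15926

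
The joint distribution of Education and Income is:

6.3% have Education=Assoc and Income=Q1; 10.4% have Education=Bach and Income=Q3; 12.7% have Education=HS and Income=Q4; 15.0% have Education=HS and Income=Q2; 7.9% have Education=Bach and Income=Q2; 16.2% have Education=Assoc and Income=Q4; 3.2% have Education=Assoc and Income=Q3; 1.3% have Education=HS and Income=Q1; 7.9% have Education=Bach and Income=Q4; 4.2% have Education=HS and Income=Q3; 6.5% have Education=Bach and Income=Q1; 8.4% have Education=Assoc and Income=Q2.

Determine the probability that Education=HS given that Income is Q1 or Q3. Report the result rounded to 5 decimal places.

P(Income=Q1) = 0.013 + 0.063 + 0.065 = 0.141.
P(Income=Q3) = 0.042 + 0.032 + 0.104 = 0.178.
P(Income ∈ {Q1, Q3}) = 0.141 + 0.178 = 0.319; P(Education=HS, Income ∈ {Q1, Q3}) = 0.013 + 0.042 = 0.055.
P(Education=HS | Income ∈ {Q1, Q3}) = 0.055/0.319 = 0.17241.

0.17241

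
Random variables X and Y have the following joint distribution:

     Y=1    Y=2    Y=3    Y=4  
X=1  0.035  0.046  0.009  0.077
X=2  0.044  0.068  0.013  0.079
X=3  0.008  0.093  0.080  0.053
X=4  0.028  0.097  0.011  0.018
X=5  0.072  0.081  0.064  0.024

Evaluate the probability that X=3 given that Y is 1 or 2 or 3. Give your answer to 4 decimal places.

P(Y=1) = 0.035 + 0.044 + 0.008 + 0.028 + 0.072 = 0.187.
P(Y=2) = 0.046 + 0.068 + 0.093 + 0.097 + 0.081 = 0.385.
P(Y=3) = 0.009 + 0.013 + 0.080 + 0.011 + 0.064 = 0.177.
P(Y ∈ {1, 2, 3}) = 0.187 + 0.385 + 0.177 = 0.749; P(X=3, Y ∈ {1, 2, 3}) = 0.008 + 0.093 + 0.080 = 0.181.
P(X=3 | Y ∈ {1, 2, 3}) = 0.181/0.749 = 0.2417.

0.2417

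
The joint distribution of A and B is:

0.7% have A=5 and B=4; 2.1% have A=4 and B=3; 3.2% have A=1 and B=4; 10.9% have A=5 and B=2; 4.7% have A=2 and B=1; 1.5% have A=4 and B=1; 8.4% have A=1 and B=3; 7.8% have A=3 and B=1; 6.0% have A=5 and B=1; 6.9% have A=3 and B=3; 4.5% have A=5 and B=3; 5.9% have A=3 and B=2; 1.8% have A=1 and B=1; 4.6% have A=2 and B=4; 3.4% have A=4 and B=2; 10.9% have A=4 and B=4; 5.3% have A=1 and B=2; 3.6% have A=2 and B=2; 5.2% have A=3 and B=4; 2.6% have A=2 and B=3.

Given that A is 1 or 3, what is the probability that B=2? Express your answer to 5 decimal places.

0.25169

P(A=1) = 0.018 + 0.053 + 0.084 + 0.032 = 0.187.
P(A=3) = 0.078 + 0.059 + 0.069 + 0.052 = 0.258.
P(A ∈ {1, 3}) = 0.187 + 0.258 = 0.445; P(B=2, A ∈ {1, 3}) = 0.053 + 0.059 = 0.112.
P(B=2 | A ∈ {1, 3}) = 0.112/0.445 = 0.25169.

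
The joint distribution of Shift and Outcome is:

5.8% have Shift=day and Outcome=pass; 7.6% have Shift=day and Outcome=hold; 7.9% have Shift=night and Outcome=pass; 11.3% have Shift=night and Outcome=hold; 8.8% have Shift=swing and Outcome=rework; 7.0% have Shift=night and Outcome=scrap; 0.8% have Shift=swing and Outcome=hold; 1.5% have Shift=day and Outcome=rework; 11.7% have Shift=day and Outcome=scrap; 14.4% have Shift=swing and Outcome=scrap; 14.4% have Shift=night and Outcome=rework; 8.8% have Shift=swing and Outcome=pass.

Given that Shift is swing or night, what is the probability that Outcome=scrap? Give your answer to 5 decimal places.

0.29155

P(Shift=swing) = 0.088 + 0.088 + 0.144 + 0.008 = 0.328.
P(Shift=night) = 0.079 + 0.144 + 0.070 + 0.113 = 0.406.
P(Shift ∈ {swing, night}) = 0.328 + 0.406 = 0.734; P(Outcome=scrap, Shift ∈ {swing, night}) = 0.144 + 0.070 = 0.214.
P(Outcome=scrap | Shift ∈ {swing, night}) = 0.214/0.734 = 0.29155.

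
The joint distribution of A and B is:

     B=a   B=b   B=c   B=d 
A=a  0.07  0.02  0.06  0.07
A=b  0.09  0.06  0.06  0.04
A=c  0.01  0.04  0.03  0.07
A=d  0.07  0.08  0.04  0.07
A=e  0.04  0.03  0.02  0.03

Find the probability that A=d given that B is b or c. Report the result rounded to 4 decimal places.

P(B=b) = 0.02 + 0.06 + 0.04 + 0.08 + 0.03 = 0.23.
P(B=c) = 0.06 + 0.06 + 0.03 + 0.04 + 0.02 = 0.21.
P(B ∈ {b, c}) = 0.23 + 0.21 = 0.44; P(A=d, B ∈ {b, c}) = 0.08 + 0.04 = 0.12.
P(A=d | B ∈ {b, c}) = 0.12/0.44 = 0.2727.

0.2727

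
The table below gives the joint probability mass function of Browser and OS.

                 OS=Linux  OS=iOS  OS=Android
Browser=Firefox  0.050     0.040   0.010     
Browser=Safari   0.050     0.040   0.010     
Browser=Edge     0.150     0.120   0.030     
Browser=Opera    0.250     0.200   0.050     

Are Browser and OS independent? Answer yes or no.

Every cell satisfies P(Browser,OS) = P(Browser)·P(OS). For instance P(Browser=Firefox) = 0.100, P(OS=Linux) = 0.500, and 0.100×0.500 = 0.050 matches the joint entry. So Browser and OS are independent.

yes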